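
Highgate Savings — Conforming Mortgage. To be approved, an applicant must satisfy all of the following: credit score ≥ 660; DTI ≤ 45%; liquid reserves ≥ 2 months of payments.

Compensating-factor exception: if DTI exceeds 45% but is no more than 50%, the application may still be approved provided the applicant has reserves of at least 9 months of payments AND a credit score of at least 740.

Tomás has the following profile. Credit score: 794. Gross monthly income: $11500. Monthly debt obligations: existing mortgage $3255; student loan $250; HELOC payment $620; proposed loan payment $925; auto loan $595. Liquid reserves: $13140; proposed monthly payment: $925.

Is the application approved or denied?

Credit score 794 ≥ 660 (meets base)
Total debts = (3,255 + 250 + 620 + 925 + 595) = 5,645. DTI: 5,645 ÷ 11,500 = 49.1%, over the 45% base limit.
Reserves: 13,140 ÷ 925 = 14.2 months (meets 2-month minimum)
DTI 49.1% is within the 45%–50% exception band; checking compensating factors.
Reserves 14.2 ≥ 9 months; credit score 794 ≥ 740.
Both compensating conditions met → exception applies.

Approved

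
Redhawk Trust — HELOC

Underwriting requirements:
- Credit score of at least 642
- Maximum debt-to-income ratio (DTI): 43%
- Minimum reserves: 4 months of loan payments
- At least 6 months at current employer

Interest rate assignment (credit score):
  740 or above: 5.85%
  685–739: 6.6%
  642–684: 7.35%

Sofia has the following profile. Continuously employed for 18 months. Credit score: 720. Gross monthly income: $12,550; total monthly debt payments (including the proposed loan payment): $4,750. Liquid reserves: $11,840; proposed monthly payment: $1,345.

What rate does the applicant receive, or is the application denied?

Credit score 720 ≥ 642 (meets minimum)
Reserves: 11,840 ÷ 1,345 = 8.8 months (meets 4-month minimum)
Debt-to-income = 4,750/12,550 = 37.8% — meets 43% limit
Employment 18 ≥ 6 months
All requirements met. Score 720 falls in the 685–739 tier → 6.6%.

Approved at 6.6%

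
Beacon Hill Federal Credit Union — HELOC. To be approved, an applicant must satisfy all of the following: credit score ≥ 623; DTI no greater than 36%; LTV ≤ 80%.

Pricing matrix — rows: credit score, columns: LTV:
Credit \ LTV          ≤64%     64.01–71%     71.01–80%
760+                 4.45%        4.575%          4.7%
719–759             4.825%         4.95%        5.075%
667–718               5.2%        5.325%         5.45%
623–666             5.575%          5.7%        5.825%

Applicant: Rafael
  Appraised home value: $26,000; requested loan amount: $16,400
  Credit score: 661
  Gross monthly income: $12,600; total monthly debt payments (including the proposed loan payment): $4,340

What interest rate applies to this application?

Credit score 661 ≥ 623; Debt-to-income = 4,340/12,600 = 34.4% — meets 36% limit
Loan-to-value = 16,400/26,000 = 63.1% — pass (80% max)
Credit 661 → row 623–666; LTV 63.1% → column ≤64%. Grid cell → 5.575%.

5.575%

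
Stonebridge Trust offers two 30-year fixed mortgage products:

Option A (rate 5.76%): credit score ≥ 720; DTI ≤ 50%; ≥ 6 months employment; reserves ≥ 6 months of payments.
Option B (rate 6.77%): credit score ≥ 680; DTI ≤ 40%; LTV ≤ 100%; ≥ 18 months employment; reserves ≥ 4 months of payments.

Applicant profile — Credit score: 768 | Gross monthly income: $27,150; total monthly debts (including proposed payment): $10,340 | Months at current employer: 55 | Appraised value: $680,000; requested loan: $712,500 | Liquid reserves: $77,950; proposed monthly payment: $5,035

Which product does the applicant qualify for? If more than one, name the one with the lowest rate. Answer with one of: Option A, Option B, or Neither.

Option A

DTI = 10,340/27,150 = 38.1%.
LTV = 712,500/680,000 = 104.8%.
Reserves = 77,950/5,035 = 15.5 months.
Option A: score 768 ≥ 720; DTI 38.1% ≤ 50%; employment 55 ≥ 6 mo; reserves 15.5 ≥ 6 mo → qualifies.
Option B: score 768 ≥ 680; DTI 38.1% ≤ 40%; LTV 104.8% > 100%; employment 55 ≥ 18 mo; reserves 15.5 ≥ 4 mo → does not qualify.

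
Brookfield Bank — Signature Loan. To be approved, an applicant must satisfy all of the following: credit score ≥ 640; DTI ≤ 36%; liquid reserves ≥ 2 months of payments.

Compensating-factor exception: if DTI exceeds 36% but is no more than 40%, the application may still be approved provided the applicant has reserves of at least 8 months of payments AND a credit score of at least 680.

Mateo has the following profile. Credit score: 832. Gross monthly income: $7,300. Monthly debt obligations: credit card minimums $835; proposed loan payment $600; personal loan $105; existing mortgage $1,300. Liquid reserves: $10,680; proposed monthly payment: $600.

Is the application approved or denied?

Approved

Credit score 832 ≥ 640 (meets base)
Total debts = (835 + 600 + 105 + 1,300) = 2,840. DTI: 2,840 ÷ 7,300 = 38.9%, over the 36% base limit.
Liquid reserves cover 10,680/600 = 17.8 months — ≥ 2 required
38.9% falls in the override range (36%–40%), so the compensating-factor test applies.
Reserves 17.8 ≥ 8 months; credit score 832 ≥ 680.
Both compensating conditions met → exception applies.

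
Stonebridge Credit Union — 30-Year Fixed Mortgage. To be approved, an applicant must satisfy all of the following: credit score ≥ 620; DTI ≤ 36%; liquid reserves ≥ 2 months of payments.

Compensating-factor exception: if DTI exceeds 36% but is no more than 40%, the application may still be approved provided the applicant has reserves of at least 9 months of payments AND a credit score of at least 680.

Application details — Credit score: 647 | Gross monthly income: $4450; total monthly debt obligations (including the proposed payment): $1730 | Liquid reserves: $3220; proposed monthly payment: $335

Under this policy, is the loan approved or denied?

Credit score 647 ≥ 620 (meets base)
DTI: 1,730 ÷ 4,450 = 38.9%, over the 36% base limit.
Reserves = 3,220/335 = 9.6 months ≥ 2
DTI 38.9% is within the 36%–40% exception band; checking compensating factors.
Override check — reserves: 9.6 mo (ok); score: 647 (below 680).
Override conditions not both satisfied; exception does not apply.

Denied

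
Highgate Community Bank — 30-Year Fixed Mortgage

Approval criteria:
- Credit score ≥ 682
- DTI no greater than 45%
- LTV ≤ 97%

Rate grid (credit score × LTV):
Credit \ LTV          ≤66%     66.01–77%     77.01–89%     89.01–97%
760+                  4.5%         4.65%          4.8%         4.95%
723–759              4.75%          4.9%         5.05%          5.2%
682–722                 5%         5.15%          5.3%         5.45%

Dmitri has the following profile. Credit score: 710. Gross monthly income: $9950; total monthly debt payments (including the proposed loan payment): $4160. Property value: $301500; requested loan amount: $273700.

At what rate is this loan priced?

5.45%

Credit score 710 ≥ 682; DTI = 4,160/9,950 = 41.8% ≤ 45%
LTV: 273,700 ÷ 301,500 = 90.8%, within 97% cap
Credit 710 → row 682–722; LTV 90.8% → column 89.01–97%. Grid cell → 5.45%.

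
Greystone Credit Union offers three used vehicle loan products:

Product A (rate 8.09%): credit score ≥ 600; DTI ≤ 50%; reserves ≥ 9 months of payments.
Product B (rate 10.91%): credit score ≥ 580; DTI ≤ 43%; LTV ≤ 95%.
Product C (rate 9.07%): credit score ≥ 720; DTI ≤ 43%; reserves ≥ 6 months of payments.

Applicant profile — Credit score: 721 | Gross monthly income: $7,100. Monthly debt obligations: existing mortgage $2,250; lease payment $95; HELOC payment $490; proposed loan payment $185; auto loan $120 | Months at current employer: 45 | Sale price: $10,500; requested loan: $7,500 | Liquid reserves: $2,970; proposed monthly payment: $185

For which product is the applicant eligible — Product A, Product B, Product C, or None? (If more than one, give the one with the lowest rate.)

Product A

Total debts = (2,250 + 95 + 490 + 185 + 120) = 3,140; DTI = 3,140/7,100 = 44.2%.
LTV = 7,500/10,500 = 71.4%.
Reserves = 2,970/185 = 16.1 months.
Product A: score 721 ≥ 600; DTI 44.2% ≤ 50%; reserves 16.1 ≥ 9 mo → qualifies.
Product B: score 721 ≥ 580; DTI 44.2% > 43%; LTV 71.4% ≤ 95% → does not qualify.
Product C: score 721 ≥ 720; DTI 44.2% > 43%; reserves 16.1 ≥ 6 mo → does not qualify.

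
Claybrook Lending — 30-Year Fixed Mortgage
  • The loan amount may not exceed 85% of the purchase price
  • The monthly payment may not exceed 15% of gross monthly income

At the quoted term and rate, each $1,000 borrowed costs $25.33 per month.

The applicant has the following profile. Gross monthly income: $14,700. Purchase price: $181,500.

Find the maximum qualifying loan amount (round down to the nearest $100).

Payment cap: 15% × $14,700 = $2,205/month.
At $25.33 per $1,000, that supports 2,205/25.33 × 1,000 ≈ $87,050 → $87,000.
LTV cap: 85% × $181,500 = $154,275 → $154,200.
Binding constraint: payment-to-income.

$87,000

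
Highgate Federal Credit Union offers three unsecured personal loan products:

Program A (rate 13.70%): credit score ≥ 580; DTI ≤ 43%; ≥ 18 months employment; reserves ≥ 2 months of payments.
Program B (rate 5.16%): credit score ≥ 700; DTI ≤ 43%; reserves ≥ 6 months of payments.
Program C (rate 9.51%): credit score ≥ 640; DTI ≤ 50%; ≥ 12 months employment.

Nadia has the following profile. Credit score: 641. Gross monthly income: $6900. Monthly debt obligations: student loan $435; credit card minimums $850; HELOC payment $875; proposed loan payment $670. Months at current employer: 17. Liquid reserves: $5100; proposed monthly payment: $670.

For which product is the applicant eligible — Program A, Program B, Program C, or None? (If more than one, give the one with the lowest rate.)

Program C

Total debts = (435 + 850 + 875 + 670) = 2,830; DTI = 2,830/6,900 = 41%.
Reserves = 5,100/670 = 7.6 months.
Program A: score 641 ≥ 580; DTI 41% ≤ 43%; employment 17 < 18 mo; reserves 7.6 ≥ 2 mo → does not qualify.
Program B: score 641 < 700; DTI 41% ≤ 43%; reserves 7.6 ≥ 6 mo → does not qualify.
Program C: score 641 ≥ 640; DTI 41% ≤ 50%; employment 17 ≥ 12 mo → qualifies.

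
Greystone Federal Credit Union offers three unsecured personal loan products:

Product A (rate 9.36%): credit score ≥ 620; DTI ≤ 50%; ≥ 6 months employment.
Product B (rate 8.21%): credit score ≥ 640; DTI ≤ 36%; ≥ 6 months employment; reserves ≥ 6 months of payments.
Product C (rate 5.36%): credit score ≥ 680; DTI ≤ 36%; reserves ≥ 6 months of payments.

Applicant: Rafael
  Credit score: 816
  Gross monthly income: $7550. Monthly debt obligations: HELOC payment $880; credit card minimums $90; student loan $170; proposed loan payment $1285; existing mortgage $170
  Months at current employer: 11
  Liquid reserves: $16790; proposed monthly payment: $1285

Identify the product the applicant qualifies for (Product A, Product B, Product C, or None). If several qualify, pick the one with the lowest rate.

Total debts = (880 + 90 + 170 + 1,285 + 170) = 2,595; DTI = 2,595/7,550 = 34.4%.
Reserves = 16,790/1,285 = 13.1 months.
Product A: score 816 ≥ 620; DTI 34.4% ≤ 50%; employment 11 ≥ 6 mo → qualifies.
Product B: score 816 ≥ 640; DTI 34.4% ≤ 36%; employment 11 ≥ 6 mo; reserves 13.1 ≥ 6 mo → qualifies.
Product C: score 816 ≥ 680; DTI 34.4% ≤ 36%; reserves 13.1 ≥ 6 mo → qualifies.
Qualifying: Product A, Product B, Product C. Lowest rate is 5.36% → Product C.

Product C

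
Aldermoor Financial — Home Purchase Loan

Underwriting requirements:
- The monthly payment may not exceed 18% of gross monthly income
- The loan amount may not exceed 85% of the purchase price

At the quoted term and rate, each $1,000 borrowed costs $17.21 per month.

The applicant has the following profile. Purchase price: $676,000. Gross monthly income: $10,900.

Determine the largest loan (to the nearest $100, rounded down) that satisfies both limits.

Payment cap: 18% × $10,900 = $1,962/month.
At $17.21 per $1,000, that supports 1,962/17.21 × 1,000 ≈ $114,003 → $114,000.
LTV cap: 85% × $676,000 = $574,600 → $574,600.
Binding constraint: payment-to-income.

$114,000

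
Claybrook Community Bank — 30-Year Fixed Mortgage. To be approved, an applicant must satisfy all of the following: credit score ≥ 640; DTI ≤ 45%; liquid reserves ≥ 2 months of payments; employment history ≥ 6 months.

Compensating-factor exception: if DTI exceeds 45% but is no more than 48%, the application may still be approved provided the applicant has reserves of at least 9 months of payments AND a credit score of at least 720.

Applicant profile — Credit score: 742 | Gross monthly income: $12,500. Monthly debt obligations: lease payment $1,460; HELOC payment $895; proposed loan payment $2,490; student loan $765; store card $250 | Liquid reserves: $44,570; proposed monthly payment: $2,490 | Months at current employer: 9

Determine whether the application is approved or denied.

Approved

Credit score 742 ≥ 640 (meets base)
Total debts = (1,460 + 895 + 2,490 + 765 + 250) = 5,860. DTI: 5,860 ÷ 12,500 = 46.9%, over the 45% base limit.
Liquid reserves cover 44,570/2,490 = 17.9 months — ≥ 2 required
Employment 9 ≥ 6 months
46.9% falls in the override range (45%–48%), so the compensating-factor test applies.
Override check — reserves: 17.9 mo (ok); score: 742 (ok).
Both compensating conditions met → exception applies.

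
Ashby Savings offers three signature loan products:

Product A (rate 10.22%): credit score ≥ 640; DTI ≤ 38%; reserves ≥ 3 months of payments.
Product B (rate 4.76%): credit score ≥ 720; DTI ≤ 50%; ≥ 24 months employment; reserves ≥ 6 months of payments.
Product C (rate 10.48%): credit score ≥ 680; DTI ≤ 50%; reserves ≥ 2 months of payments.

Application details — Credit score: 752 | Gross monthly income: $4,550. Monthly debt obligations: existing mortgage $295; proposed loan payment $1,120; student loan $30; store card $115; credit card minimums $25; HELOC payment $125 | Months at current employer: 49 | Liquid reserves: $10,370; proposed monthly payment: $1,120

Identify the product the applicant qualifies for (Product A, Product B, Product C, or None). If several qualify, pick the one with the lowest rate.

Total debts = (295 + 1,120 + 30 + 115 + 25 + 125) = 1,710; DTI = 1,710/4,550 = 37.6%.
Reserves = 10,370/1,120 = 9.3 months.
Product A: score 752 ≥ 640; DTI 37.6% ≤ 38%; reserves 9.3 ≥ 3 mo → qualifies.
Product B: score 752 ≥ 720; DTI 37.6% ≤ 50%; employment 49 ≥ 24 mo; reserves 9.3 ≥ 6 mo → qualifies.
Product C: score 752 ≥ 680; DTI 37.6% ≤ 50%; reserves 9.3 ≥ 2 mo → qualifies.
Qualifying: Product A, Product B, Product C. Lowest rate is 4.76% → Product B.

Product B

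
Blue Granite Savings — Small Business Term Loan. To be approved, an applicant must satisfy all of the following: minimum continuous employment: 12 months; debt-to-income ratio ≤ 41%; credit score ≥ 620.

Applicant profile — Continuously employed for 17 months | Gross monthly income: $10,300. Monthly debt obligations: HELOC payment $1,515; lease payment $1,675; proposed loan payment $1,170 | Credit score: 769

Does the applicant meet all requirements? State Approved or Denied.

Employment 17 ≥ 12 months
Total monthly debts = (1,515 + 1,675 + 1,170) = 4,360. DTI: 4,360 ÷ 10,300 = 42.3%, exceeds the 41% cap
Credit score 769 ≥ 620 (meets)
Fails on DTI.

Denied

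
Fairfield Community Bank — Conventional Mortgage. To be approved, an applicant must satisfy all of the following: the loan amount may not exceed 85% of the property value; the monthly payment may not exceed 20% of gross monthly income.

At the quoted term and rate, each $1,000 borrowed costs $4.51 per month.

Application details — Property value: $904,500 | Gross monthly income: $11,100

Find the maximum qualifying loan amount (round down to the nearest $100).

Payment cap: 20% × $11,100 = $2,220/month.
At $4.51 per $1,000, that supports 2,220/4.51 × 1,000 ≈ $492,239 → $492,200.
LTV cap: 85% × $904,500 = $768,825 → $768,800.
Binding constraint: payment-to-income.

$492,200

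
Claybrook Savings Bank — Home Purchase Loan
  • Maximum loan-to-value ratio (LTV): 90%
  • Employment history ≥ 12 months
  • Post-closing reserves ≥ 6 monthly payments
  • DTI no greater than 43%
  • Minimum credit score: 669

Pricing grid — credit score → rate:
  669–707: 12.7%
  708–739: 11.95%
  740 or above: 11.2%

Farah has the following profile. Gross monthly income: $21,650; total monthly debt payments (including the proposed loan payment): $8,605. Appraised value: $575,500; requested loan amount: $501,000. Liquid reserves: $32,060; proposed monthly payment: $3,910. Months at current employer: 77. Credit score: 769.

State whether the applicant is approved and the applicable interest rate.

Credit score 769 ≥ 669 (meets minimum)
Liquid reserves cover 32,060/3,910 = 8.2 months — ≥ 6 required
Debt-to-income = 8,605/21,650 = 39.7% — meets 43% limit
LTV: 501,000 ÷ 575,500 = 87.1%, within 90% cap
Employment 77 ≥ 12 months
All requirements met. Score 769 falls in the 740 or above tier → 11.2%.

Approved at 11.2%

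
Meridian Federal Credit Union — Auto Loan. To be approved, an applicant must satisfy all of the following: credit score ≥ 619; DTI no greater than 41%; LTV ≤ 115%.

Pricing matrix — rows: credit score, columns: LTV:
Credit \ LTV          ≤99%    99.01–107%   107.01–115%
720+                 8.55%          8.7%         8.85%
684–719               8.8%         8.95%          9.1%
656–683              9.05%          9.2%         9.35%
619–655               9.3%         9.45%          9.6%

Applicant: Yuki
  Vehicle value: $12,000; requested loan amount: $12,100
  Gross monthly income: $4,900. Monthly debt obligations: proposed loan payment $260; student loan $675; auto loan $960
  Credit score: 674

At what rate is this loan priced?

9.2%

Credit score 674 ≥ 619; Total monthly debts = (260 + 675 + 960) = 1,895. Debt-to-income = 1,895/4,900 = 38.7% — meets 41% limit
LTV: 12,100 ÷ 12,000 = 100.8%, within 115% cap
Row: 674 falls in 656–683. Column: 100.8% falls in 99.01–107%. Rate = 9.2%.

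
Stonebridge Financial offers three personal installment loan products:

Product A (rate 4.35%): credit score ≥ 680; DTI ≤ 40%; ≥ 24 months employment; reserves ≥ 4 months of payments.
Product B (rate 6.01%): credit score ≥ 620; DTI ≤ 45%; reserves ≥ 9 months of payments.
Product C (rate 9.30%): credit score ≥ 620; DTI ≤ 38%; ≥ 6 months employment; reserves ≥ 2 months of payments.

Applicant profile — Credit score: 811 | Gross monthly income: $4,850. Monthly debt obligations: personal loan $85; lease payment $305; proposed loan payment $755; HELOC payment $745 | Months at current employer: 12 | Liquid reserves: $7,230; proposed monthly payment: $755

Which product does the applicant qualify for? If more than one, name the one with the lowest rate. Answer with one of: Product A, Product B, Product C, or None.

Product B

Total debts = (85 + 305 + 755 + 745) = 1,890; DTI = 1,890/4,850 = 39%.
Reserves = 7,230/755 = 9.6 months.
Product A: score 811 ≥ 680; DTI 39% ≤ 40%; employment 12 < 24 mo; reserves 9.6 ≥ 4 mo → does not qualify.
Product B: score 811 ≥ 620; DTI 39% ≤ 45%; reserves 9.6 ≥ 9 mo → qualifies.
Product C: score 811 ≥ 620; DTI 39% > 38%; employment 12 ≥ 6 mo; reserves 9.6 ≥ 2 mo → does not qualify.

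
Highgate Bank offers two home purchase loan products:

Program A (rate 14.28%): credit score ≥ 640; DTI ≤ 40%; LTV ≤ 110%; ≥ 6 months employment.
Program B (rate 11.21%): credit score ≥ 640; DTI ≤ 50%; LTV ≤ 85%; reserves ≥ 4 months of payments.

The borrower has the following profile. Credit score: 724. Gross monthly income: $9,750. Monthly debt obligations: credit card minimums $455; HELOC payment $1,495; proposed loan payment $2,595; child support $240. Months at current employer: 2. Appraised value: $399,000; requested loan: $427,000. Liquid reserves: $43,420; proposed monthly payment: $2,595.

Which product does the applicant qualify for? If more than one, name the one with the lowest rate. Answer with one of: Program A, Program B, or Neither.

Total debts = (455 + 1,495 + 2,595 + 240) = 4,785; DTI = 4,785/9,750 = 49.1%.
LTV = 427,000/399,000 = 107%.
Reserves = 43,420/2,595 = 16.7 months.
Program A: score 724 ≥ 640; DTI 49.1% > 40%; LTV 107% ≤ 110%; employment 2 < 6 mo → does not qualify.
Program B: score 724 ≥ 640; DTI 49.1% ≤ 50%; LTV 107% > 85%; reserves 16.7 ≥ 4 mo → does not qualify.

Neither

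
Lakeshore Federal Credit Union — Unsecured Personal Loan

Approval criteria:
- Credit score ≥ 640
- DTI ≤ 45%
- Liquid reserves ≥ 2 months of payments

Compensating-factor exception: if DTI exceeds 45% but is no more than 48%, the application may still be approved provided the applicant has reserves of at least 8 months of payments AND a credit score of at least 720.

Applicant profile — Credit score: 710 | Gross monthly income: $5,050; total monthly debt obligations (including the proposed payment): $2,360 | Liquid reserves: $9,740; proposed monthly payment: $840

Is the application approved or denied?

Denied

Credit score 710 ≥ 640 (meets base)
DTI = 2,360/5,050 = 46.7% > 45% — standard DTI limit exceeded.
Liquid reserves cover 9,740/840 = 11.6 months — ≥ 2 required
DTI 46.7% is within the 45%–48% exception band; checking compensating factors.
Override check — reserves: 11.6 mo (ok); score: 710 (below 720).
Compensating-factor requirement not fully met.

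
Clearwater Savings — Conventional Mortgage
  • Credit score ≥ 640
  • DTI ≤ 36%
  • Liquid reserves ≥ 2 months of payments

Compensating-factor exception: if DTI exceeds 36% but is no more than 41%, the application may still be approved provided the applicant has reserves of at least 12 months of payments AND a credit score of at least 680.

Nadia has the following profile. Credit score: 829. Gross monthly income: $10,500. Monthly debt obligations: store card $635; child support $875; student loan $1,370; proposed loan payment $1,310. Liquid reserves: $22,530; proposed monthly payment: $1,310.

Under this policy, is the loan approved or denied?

Approved

Credit score 829 ≥ 640 (meets base)
Total debts = (635 + 875 + 1,370 + 1,310) = 4,190. DTI = 4,190/10,500 = 39.9% > 36% — standard DTI limit exceeded.
Reserves = 22,530/1,310 = 17.2 months ≥ 2
DTI 39.9% is within the 36%–41% exception band; checking compensating factors.
Override check — reserves: 17.2 mo (ok); score: 829 (ok).
Both compensating conditions met → exception applies.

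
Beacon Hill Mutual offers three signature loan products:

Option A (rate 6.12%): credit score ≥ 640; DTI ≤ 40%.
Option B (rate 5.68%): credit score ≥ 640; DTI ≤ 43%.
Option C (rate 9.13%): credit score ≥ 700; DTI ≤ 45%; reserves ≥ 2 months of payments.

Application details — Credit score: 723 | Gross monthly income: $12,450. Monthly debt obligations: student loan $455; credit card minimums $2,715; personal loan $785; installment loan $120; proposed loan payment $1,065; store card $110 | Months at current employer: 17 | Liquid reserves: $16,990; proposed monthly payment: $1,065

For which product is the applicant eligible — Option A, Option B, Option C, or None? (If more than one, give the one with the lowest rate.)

Option B

Total debts = (455 + 2,715 + 785 + 120 + 1,065 + 110) = 5,250; DTI = 5,250/12,450 = 42.2%.
Reserves = 16,990/1,065 = 16.0 months.
Option A: score 723 ≥ 640; DTI 42.2% > 40% → does not qualify.
Option B: score 723 ≥ 640; DTI 42.2% ≤ 43% → qualifies.
Option C: score 723 ≥ 700; DTI 42.2% ≤ 45%; reserves 16.0 ≥ 2 mo → qualifies.
Qualifying: Option B, Option C. Lowest rate is 5.68% → Option B.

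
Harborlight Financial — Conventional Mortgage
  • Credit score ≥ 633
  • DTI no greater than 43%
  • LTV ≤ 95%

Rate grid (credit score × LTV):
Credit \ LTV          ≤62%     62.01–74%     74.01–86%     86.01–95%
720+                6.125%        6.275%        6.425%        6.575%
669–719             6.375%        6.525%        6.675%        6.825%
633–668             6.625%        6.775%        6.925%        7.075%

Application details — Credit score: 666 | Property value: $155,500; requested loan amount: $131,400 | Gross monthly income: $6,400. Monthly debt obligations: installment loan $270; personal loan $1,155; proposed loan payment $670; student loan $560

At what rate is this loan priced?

6.925%

Credit score 666 ≥ 633; Total monthly debts = (270 + 1,155 + 670 + 560) = 2,655. DTI: 2,655 ÷ 6,400 = 41.5%, within the 43% cap
LTV: 131,400 ÷ 155,500 = 84.5%, within 95% cap
Row: 666 falls in 633–668. Column: 84.5% falls in 74.01–86%. Rate = 6.925%.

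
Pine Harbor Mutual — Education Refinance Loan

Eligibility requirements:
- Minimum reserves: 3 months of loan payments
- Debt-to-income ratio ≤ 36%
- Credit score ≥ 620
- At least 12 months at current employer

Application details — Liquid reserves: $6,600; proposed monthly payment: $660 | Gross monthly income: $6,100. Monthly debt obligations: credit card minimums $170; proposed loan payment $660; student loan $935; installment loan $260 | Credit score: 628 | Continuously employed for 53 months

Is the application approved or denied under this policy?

Liquid reserves cover 6,600/660 = 10.0 months — ≥ 3 required
Total monthly debts = (170 + 660 + 935 + 260) = 2,025. DTI = 2,025/6,100 = 33.2% ≤ 36%
Credit score 628 ≥ 620 (meets)
Employment 53 ≥ 12 months
All criteria satisfied.

Approved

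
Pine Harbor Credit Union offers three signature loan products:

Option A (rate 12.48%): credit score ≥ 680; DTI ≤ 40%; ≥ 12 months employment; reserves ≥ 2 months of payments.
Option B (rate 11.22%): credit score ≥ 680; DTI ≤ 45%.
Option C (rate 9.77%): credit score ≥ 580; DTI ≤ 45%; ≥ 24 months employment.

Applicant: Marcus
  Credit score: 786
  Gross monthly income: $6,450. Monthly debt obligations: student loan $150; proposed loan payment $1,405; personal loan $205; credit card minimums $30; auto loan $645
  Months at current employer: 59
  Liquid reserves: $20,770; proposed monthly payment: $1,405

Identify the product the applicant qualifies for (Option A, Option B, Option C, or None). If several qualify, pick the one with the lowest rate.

Option C

Total debts = (150 + 1,405 + 205 + 30 + 645) = 2,435; DTI = 2,435/6,450 = 37.8%.
Reserves = 20,770/1,405 = 14.8 months.
Option A: score 786 ≥ 680; DTI 37.8% ≤ 40%; employment 59 ≥ 12 mo; reserves 14.8 ≥ 2 mo → qualifies.
Option B: score 786 ≥ 680; DTI 37.8% ≤ 45% → qualifies.
Option C: score 786 ≥ 580; DTI 37.8% ≤ 45%; employment 59 ≥ 24 mo → qualifies.
Qualifying: Option A, Option B, Option C. Lowest rate is 9.77% → Option C.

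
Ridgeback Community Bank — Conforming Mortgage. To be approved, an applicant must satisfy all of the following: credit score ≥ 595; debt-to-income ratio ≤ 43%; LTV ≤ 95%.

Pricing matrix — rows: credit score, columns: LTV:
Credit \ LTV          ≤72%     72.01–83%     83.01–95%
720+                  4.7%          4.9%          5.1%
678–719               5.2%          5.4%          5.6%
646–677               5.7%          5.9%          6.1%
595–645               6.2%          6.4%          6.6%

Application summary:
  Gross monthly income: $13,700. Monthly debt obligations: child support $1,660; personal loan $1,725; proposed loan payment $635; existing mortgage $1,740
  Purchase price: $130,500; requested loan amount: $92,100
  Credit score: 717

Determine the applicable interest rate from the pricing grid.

Credit score 717 ≥ 595; Total monthly debts = (1,660 + 1,725 + 635 + 1,740) = 5,760. DTI = 5,760/13,700 = 42% ≤ 43%
LTV = 92,100/130,500 = 70.6% ≤ 95%
Row: 717 falls in 678–719. Column: 70.6% falls in ≤72%. Rate = 5.2%.

5.2%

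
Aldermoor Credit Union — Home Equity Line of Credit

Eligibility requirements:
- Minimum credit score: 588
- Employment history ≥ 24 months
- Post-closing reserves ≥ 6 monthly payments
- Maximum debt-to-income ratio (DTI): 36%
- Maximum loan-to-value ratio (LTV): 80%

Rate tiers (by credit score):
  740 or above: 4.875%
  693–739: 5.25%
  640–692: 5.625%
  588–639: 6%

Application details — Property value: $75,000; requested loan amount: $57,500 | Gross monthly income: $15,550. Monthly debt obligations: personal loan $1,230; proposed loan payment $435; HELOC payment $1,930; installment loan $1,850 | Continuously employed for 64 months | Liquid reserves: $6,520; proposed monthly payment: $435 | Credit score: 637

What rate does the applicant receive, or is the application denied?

Credit score 637 ≥ 588 (meets minimum)
Employment 64 ≥ 24 months
Reserves: 6,520 ÷ 435 = 15.0 months (meets 6-month minimum)
LTV = 57,500/75,000 = 76.7% ≤ 80%
Total monthly debts = (1,230 + 435 + 1,930 + 1,850) = 5,445. DTI: 5,445 ÷ 15,550 = 35%, within the 36% cap
All requirements met. Score 637 falls in the 588–639 tier → 6%.

Approved at 6%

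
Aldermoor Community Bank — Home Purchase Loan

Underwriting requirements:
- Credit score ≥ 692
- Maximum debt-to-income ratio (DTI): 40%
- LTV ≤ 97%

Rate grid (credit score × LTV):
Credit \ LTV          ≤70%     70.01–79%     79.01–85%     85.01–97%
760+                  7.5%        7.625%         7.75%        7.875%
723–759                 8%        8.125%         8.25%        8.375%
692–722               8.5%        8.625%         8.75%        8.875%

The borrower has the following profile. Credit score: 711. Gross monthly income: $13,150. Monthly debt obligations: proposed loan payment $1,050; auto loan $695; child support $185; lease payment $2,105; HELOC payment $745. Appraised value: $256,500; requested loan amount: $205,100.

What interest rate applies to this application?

Credit score 711 ≥ 692; Total monthly debts = (1,050 + 695 + 185 + 2,105 + 745) = 4,780. Debt-to-income = 4,780/13,150 = 36.3% — meets 40% limit
LTV = 205,100/256,500 = 80% ≤ 97%
Row: 711 falls in 692–722. Column: 80% falls in 79.01–85%. Rate = 8.75%.

8.75%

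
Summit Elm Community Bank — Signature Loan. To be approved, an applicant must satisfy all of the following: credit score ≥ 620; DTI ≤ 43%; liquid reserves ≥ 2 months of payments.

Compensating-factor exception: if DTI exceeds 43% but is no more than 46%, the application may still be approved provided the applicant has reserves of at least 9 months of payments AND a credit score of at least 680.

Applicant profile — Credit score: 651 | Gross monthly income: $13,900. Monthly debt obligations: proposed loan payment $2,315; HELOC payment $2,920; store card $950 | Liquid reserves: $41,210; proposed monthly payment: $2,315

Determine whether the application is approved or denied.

Denied

Credit score 651 ≥ 620 (meets base)
Total debts = (2,315 + 2,920 + 950) = 6,185. DTI = 6,185/13,900 = 44.5% > 43% — standard DTI limit exceeded.
Reserves: 41,210 ÷ 2,315 = 17.8 months (meets 2-month minimum)
44.5% falls in the override range (43%–46%), so the compensating-factor test applies.
Override check — reserves: 17.8 mo (ok); score: 651 (below 680).
Override conditions not both satisfied; exception does not apply.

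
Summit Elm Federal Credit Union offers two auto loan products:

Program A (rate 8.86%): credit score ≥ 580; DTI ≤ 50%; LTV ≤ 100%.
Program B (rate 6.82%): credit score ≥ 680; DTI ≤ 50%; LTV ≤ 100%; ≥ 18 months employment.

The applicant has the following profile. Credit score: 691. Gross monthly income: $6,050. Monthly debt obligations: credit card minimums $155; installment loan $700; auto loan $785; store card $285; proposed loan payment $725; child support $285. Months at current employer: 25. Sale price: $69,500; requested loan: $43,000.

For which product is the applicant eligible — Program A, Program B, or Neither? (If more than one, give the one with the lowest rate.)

Total debts = (155 + 700 + 785 + 285 + 725 + 285) = 2,935; DTI = 2,935/6,050 = 48.5%.
LTV = 43,000/69,500 = 61.9%.
Program A: score 691 ≥ 580; DTI 48.5% ≤ 50%; LTV 61.9% ≤ 100% → qualifies.
Program B: score 691 ≥ 680; DTI 48.5% ≤ 50%; LTV 61.9% ≤ 100%; employment 25 ≥ 18 mo → qualifies.
Qualifying: Program A, Program B. Lowest rate is 6.82% → Program B.

Program B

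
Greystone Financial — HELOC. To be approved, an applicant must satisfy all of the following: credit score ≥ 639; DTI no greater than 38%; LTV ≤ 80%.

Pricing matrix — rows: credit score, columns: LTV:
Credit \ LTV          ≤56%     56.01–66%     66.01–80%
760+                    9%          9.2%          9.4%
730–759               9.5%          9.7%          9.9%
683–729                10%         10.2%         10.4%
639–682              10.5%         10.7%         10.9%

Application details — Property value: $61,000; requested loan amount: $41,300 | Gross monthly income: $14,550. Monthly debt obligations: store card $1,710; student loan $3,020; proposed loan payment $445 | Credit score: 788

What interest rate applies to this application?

Credit score 788 ≥ 639; Total monthly debts = (1,710 + 3,020 + 445) = 5,175. DTI: 5,175 ÷ 14,550 = 35.6%, within the 38% cap
LTV = 41,300/61,000 = 67.7% ≤ 80%
Credit 788 → row 760+; LTV 67.7% → column 66.01–80%. Grid cell → 9.4%.

9.4%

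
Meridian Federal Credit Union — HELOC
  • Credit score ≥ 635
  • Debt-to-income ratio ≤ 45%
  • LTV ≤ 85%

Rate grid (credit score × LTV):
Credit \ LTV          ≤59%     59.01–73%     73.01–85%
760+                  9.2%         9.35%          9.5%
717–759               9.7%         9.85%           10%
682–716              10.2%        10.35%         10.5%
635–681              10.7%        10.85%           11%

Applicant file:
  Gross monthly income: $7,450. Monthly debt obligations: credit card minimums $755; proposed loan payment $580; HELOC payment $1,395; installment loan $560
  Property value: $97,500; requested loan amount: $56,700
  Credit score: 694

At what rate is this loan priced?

Credit score 694 ≥ 635; Total monthly debts = (755 + 580 + 1,395 + 560) = 3,290. DTI: 3,290 ÷ 7,450 = 44.2%, within the 45% cap
Loan-to-value = 56,700/97,500 = 58.2% — pass (85% max)
Credit 694 → row 682–716; LTV 58.2% → column ≤59%. Grid cell → 10.2%.

10.2%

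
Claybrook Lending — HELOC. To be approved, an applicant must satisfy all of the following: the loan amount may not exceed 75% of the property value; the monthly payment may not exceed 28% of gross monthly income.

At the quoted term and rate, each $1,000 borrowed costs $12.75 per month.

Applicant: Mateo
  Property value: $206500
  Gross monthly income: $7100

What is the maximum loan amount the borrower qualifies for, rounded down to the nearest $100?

$154,800

Payment cap: 28% × $7,100 = $1,988/month.
At $12.75 per $1,000, that supports 1,988/12.75 × 1,000 ≈ $155,921 → $155,900.
LTV cap: 75% × $206,500 = $154,875 → $154,800.
Binding constraint: loan-to-value.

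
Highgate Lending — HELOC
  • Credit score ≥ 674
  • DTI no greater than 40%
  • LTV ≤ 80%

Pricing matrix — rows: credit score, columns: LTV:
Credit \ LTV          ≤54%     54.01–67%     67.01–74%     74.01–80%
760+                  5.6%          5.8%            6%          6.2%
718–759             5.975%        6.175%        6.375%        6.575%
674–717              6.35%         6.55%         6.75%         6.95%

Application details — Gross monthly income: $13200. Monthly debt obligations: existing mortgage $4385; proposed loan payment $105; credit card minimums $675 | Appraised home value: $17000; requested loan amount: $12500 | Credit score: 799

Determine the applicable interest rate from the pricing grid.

6%

Credit score 799 ≥ 674; Total monthly debts = (4,385 + 105 + 675) = 5,165. DTI = 5,165/13,200 = 39.1% ≤ 40%
LTV = 12,500/17,000 = 73.5% ≤ 80%
Score 799 is in the 760+ band; LTV 73.5% is in the 67.01–74% band → 6%.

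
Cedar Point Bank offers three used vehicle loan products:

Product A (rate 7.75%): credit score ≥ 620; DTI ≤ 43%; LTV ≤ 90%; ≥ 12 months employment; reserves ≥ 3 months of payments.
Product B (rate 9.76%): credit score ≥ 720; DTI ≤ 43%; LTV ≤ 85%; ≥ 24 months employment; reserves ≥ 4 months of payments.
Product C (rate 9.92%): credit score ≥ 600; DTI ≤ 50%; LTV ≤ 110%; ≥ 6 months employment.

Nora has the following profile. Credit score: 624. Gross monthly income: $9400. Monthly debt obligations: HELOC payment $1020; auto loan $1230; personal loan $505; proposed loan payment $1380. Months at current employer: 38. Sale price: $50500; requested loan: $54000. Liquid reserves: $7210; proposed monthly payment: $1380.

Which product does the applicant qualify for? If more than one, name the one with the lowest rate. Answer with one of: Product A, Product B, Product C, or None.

Total debts = (1,020 + 1,230 + 505 + 1,380) = 4,135; DTI = 4,135/9,400 = 44%.
LTV = 54,000/50,500 = 106.9%.
Reserves = 7,210/1,380 = 5.2 months.
Product A: score 624 ≥ 620; DTI 44% > 43%; LTV 106.9% > 90%; employment 38 ≥ 12 mo; reserves 5.2 ≥ 3 mo → does not qualify.
Product B: score 624 < 720; DTI 44% > 43%; LTV 106.9% > 85%; employment 38 ≥ 24 mo; reserves 5.2 ≥ 4 mo → does not qualify.
Product C: score 624 ≥ 600; DTI 44% ≤ 50%; LTV 106.9% ≤ 110%; employment 38 ≥ 6 mo → qualifies.

Product C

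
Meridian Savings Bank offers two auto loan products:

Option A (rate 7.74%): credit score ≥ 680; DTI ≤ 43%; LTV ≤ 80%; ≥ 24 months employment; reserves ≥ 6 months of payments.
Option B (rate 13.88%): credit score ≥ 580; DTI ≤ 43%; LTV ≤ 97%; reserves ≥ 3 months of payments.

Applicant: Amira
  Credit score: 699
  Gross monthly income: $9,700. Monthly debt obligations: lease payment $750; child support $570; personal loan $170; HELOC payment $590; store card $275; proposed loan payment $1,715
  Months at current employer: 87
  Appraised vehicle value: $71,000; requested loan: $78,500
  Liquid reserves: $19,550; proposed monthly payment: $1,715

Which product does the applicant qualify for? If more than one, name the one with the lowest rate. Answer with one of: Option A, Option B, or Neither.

Total debts = (750 + 570 + 170 + 590 + 275 + 1,715) = 4,070; DTI = 4,070/9,700 = 42%.
LTV = 78,500/71,000 = 110.6%.
Reserves = 19,550/1,715 = 11.4 months.
Option A: score 699 ≥ 680; DTI 42% ≤ 43%; LTV 110.6% > 80%; employment 87 ≥ 24 mo; reserves 11.4 ≥ 6 mo → does not qualify.
Option B: score 699 ≥ 580; DTI 42% ≤ 43%; LTV 110.6% > 97%; reserves 11.4 ≥ 3 mo → does not qualify.

Neither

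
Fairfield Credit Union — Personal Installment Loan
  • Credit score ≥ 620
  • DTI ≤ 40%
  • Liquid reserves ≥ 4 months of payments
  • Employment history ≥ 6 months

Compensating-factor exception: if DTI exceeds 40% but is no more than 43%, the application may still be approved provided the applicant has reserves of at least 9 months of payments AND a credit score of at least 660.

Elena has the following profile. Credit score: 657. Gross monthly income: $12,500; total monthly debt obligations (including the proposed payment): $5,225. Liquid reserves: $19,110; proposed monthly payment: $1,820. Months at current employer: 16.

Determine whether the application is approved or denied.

Denied

Credit score 657 ≥ 620 (meets base)
DTI: 5,225 ÷ 12,500 = 41.8%, over the 40% base limit.
Reserves: 19,110 ÷ 1,820 = 10.5 months (meets 4-month minimum)
Employment 16 ≥ 6 months
DTI 41.8% is within the 40%–43% exception band; checking compensating factors.
Override check — reserves: 10.5 mo (ok); score: 657 (below 660).
Override conditions not both satisfied; exception does not apply.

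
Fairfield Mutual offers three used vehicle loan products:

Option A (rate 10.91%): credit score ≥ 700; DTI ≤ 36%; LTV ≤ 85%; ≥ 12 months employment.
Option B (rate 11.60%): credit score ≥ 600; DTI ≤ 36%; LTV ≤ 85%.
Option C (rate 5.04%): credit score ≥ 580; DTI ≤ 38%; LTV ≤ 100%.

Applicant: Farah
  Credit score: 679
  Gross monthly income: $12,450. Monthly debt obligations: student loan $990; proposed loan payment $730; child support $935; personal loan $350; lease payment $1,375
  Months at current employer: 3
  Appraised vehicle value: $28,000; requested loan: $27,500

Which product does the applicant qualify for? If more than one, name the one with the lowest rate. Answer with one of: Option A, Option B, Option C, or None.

Total debts = (990 + 730 + 935 + 350 + 1,375) = 4,380; DTI = 4,380/12,450 = 35.2%.
LTV = 27,500/28,000 = 98.2%.
Option A: score 679 < 700; DTI 35.2% ≤ 36%; LTV 98.2% > 85%; employment 3 < 12 mo → does not qualify.
Option B: score 679 ≥ 600; DTI 35.2% ≤ 36%; LTV 98.2% > 85% → does not qualify.
Option C: score 679 ≥ 580; DTI 35.2% ≤ 38%; LTV 98.2% ≤ 100% → qualifies.

Option C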